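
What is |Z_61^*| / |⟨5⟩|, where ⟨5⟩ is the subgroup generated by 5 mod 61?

The order of 5 must divide φ(61) = 61 − 1 = 60 = 2^2 · 3 · 5.
Divisors of 60: 1, 2, 3, 4, 5, 6, 10, 12, 15, 20, 30, 60.
Test each divisor d:
5^1 ≡ 5 (mod 61)
5^2 ≡ 25 (mod 61)
5^3 ≡ 3 (mod 61)
5^4 ≡ 15 (mod 61)
5^5 ≡ 14 (mod 61)
5^6 ≡ 9 (mod 61)
5^10 ≡ 13 (mod 61)
5^12 ≡ 20 (mod 61)
5^15 ≡ 60 (mod 61)
5^20 ≡ 47 (mod 61)
5^30 ≡ 1 (mod 61) ✓
The order of 5 is 30, so the subgroup it generates has 30 elements.
Index = |(Z/61Z)^×| / |⟨5⟩| = 60 / 30 = 2.

2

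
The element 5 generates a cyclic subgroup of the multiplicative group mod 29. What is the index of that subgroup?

2

Since 5 ∈ (Z/29Z)^×, its order divides φ(29) = 29 − 1 = 28 = 2^2 · 7.
Divisors of 28: 1, 2, 4, 7, 14, 28.
Test each divisor d:
5^1 ≡ 5 (mod 29)
5^2 ≡ 25 (mod 29)
5^4 ≡ 16 (mod 29)
5^7 ≡ 28 (mod 29)
5^14 ≡ 1 (mod 29) ✓
Thus |⟨5⟩| = ord(5) = 14.
Index = |(Z/29Z)^×| / |⟨5⟩| = 28 / 14 = 2.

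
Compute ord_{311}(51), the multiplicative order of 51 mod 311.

62

The order of 51 must divide φ(311) = 311 − 1 = 310 = 2 · 5 · 31.
Divisors of 310: 1, 2, 5, 10, 31, 62, 155, 310.
Check 51^d mod 311 for each divisor in increasing order:
51^1 ≡ 51
51^2 ≡ 113
51^5 ≡ 296
51^10 ≡ 225
51^31 ≡ 310
51^62 ≡ 1
Hence ord(51) = 62.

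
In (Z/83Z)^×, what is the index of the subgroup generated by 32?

1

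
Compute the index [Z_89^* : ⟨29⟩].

Since 29 ∈ (Z/89Z)^×, its order divides φ(89) = 89 − 1 = 88 = 2^3 · 11.
Divisors of 88: 1, 2, 4, 8, 11, 22, 44, 88.
Check 29^d mod 89 for each divisor in increasing order:
29^1 ≡ 29
29^2 ≡ 40
29^4 ≡ 87
29^8 ≡ 4
29^11 ≡ 12
29^22 ≡ 55
29^44 ≡ 88
29^88 ≡ 1
So ord_89(29) = 88, hence |⟨29⟩| = 88.
[(Z/89Z)^× : ⟨29⟩] = 88/88 = 1.

1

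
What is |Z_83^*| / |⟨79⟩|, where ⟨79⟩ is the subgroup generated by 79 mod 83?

1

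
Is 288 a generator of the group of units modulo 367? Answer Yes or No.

No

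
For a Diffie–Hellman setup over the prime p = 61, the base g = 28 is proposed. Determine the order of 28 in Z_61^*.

20

The order of 28 must divide φ(61) = 61 − 1 = 60 = 2^2 · 3 · 5.
Divisors of 60: 1, 2, 3, 4, 5, 6, 10, 12, 15, 20, 30, 60.
Compute 28^d (mod 61) for the divisors d until we hit 1:
28^1 ≡ 28
28^2 ≡ 52
28^3 ≡ 53
28^4 ≡ 20
28^5 ≡ 11
28^6 ≡ 3
28^10 ≡ 60
28^12 ≡ 9
28^15 ≡ 50
28^20 ≡ 1
Therefore the multiplicative order of 28 modulo 61 is 20.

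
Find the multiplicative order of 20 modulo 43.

ord(20) | φ(43) = 43 − 1 = 42 = 2 · 3 · 7.
Divisors of 42: 1, 2, 3, 6, 7, 14, 21, 42.
Check 20^d mod 43 for each divisor in increasing order:
20^1 ≡ 20 (mod 43)
20^2 ≡ 13 (mod 43)
20^3 ≡ 2 (mod 43)
20^6 ≡ 4 (mod 43)
20^7 ≡ 37 (mod 43)
20^14 ≡ 36 (mod 43)
20^21 ≡ 42 (mod 43)
20^42 ≡ 1 (mod 43) ✓
The smallest such exponent is 42, so the order of 20 is 42.

42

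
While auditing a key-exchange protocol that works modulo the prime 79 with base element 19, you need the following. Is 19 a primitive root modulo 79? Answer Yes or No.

φ(79) = 79 − 1 = 78 = 2 · 3 · 13.
An element g generates (Z/79Z)^× iff g^(78/q) ≢ 1 (mod 79) for each prime q ∈ {2, 3, 13}.
19^39 ≡ 1 (mod 79)  [q = 2: ≡ 1 ✗]
19^26 ≡ 55 (mod 79)  [q = 3: ≢ 1 ✓]
19^6 ≡ 38 (mod 79)  [q = 13: ≢ 1 ✓]
19^39 ≡ 1 shows ord(19) | 39, strictly less than φ(79); not a primitive root.

No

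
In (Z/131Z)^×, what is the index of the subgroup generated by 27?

2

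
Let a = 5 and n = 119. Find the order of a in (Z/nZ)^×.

By Lagrange's theorem, ord_119(5) divides φ(119) = φ(7·17) = (7−1)·(17−1) = 6·16 = 96 = 2^5 · 3.
Divisors of 96: 1, 2, 3, 4, 6, 8, 12, 16, 24, 32, 48, 96.
Test each divisor d:
5^1 ≡ 5 (mod 119)
5^2 ≡ 25 (mod 119)
5^3 ≡ 6 (mod 119)
5^4 ≡ 30 (mod 119)
5^6 ≡ 36 (mod 119)
5^8 ≡ 67 (mod 119)
5^12 ≡ 106 (mod 119)
5^16 ≡ 86 (mod 119)
5^24 ≡ 50 (mod 119)
5^32 ≡ 18 (mod 119)
5^48 ≡ 1 (mod 119) ✓
The smallest such exponent is 48, so the order of 5 is 48.

48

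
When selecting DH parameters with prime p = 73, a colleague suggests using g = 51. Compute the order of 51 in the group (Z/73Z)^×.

The order of 51 must divide φ(73) = 73 − 1 = 72 = 2^3 · 3^2.
Divisors of 72: 1, 2, 3, 4, 6, 8, 9, 12, 18, 24, 36, 72.
Check 51^d mod 73 for each divisor in increasing order:
51^1 ≡ 51 (mod 73)
51^2 ≡ 46 (mod 73)
51^3 ≡ 10 (mod 73)
51^4 ≡ 72 (mod 73)
51^6 ≡ 27 (mod 73)
51^8 ≡ 1 (mod 73) ✓
So ord_73(51) = 8.

8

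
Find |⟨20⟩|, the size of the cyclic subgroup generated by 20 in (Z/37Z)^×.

Since 20 ∈ (Z/37Z)^×, its order divides φ(37) = 37 − 1 = 36 = 2^2 · 3^2.
Divisors of 36: 1, 2, 3, 4, 6, 9, 12, 18, 36.
Compute 20^d (mod 37) for the divisors d until we hit 1:
20^1 ≡ 20
20^2 ≡ 30
20^3 ≡ 8
20^4 ≡ 12
20^6 ≡ 27
20^9 ≡ 31
20^12 ≡ 26
20^18 ≡ 36
20^36 ≡ 1
The smallest such exponent is 36, so the order of 20 is 36.

36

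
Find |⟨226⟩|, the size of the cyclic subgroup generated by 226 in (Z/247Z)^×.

36

The order of 226 must divide φ(247) = φ(13·19) = (13−1)·(19−1) = 12·18 = 216 = 2^3 · 3^3.
Divisors of 216: 1, 2, 3, 4, 6, 8, 9, 12, 18, 24, 27, 36, 54, 72, 108, 216.
Check 226^d mod 247 for each divisor in increasing order:
226^1 ≡ 226
226^2 ≡ 194
226^3 ≡ 125
226^4 ≡ 92
226^6 ≡ 64
226^8 ≡ 66
226^9 ≡ 96
226^12 ≡ 144
226^18 ≡ 77
226^24 ≡ 235
226^27 ≡ 229
226^36 ≡ 1
Therefore the multiplicative order of 226 modulo 247 is 36.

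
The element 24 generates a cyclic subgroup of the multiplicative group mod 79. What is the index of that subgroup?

13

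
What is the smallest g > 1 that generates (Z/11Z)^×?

φ(11) = 11 − 1 = 10 = 2 · 5.
Test candidates g = 2, 3, … against the prime factors q ∈ {2, 5} of φ(11): g is a generator iff g^(10/q) ≢ 1 for every such q.
g = 2: 2^5 ≡ 10; 2^2 ≡ 4 — none is 1, so 2 is a primitive root.
The smallest primitive root modulo 11 is 2.

2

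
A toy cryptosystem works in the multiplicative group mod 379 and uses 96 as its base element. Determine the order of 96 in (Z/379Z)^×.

By Lagrange's theorem, ord_379(96) divides φ(379) = 379 − 1 = 378 = 2 · 3^3 · 7.
Divisors of 378: 1, 2, 3, 6, 7, 9, 14, 18, 21, 27, 42, 54, 63, 126, 189, 378.
Compute 96^d (mod 379) for the divisors d until we hit 1:
96^1 ≡ 96
96^2 ≡ 120
96^3 ≡ 150
96^6 ≡ 139
96^7 ≡ 79
96^9 ≡ 5
96^14 ≡ 177
96^18 ≡ 25
96^21 ≡ 339
96^27 ≡ 125
96^42 ≡ 84
96^54 ≡ 86
96^63 ≡ 51
96^126 ≡ 327
96^189 ≡ 1
Hence ord(96) = 189.

189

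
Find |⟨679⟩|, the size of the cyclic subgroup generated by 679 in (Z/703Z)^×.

36

Since 679 ∈ (Z/703Z)^×, its order divides φ(703) = φ(19·37) = (19−1)·(37−1) = 18·36 = 648 = 2^3 · 3^4.
Divisors of 648: 1, 2, 3, 4, 6, 8, 9, 12, 18, 24, 27, 36, 54, 72, 81, 108, 162, 216, 324, 648.
Test each divisor d:
679^1 ≡ 679
679^2 ≡ 576
679^3 ≡ 236
679^4 ≡ 663
679^6 ≡ 159
679^8 ≡ 194
679^9 ≡ 265
679^12 ≡ 676
679^18 ≡ 628
679^24 ≡ 26
679^27 ≡ 512
679^36 ≡ 1
So ord_703(679) = 36.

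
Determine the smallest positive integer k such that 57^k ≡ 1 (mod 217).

Since 57 ∈ (Z/217Z)^×, its order divides φ(217) = φ(7·31) = (7−1)·(31−1) = 6·30 = 180 = 2^2 · 3^2 · 5.
Divisors of 180: 1, 2, 3, 4, 5, 6, 9, 10, 12, 15, 18, 20, 30, 36, 45, 60, 90, 180.
Compute 57^d (mod 217) for the divisors d until we hit 1:
57^1 ≡ 57 (mod 217)
57^2 ≡ 211 (mod 217)
57^3 ≡ 92 (mod 217)
57^4 ≡ 36 (mod 217)
57^5 ≡ 99 (mod 217)
57^6 ≡ 1 (mod 217) ✓
Therefore the multiplicative order of 57 modulo 217 is 6.

6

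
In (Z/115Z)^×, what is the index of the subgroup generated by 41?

ord(41) | φ(115) = φ(5·23) = (5−1)·(23−1) = 4·22 = 88 = 2^3 · 11.
Divisors of 88: 1, 2, 4, 8, 11, 22, 44, 88.
Check 41^d mod 115 for each divisor in increasing order:
41^1 ≡ 41
41^2 ≡ 71
41^4 ≡ 96
41^8 ≡ 16
41^11 ≡ 1
The order of 41 is 11, so the subgroup it generates has 11 elements.
The index is φ(115) / ord(41) = 88 / 11 = 8.

8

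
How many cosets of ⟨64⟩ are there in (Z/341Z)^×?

By Lagrange's theorem, ord_341(64) divides φ(341) = φ(11·31) = (11−1)·(31−1) = 10·30 = 300 = 2^2 · 3 · 5^2.
Divisors of 300: 1, 2, 3, 4, 5, 6, 10, 12, 15, 20, 25, 30, 50, 60, 75, 100, 150, 300.
Check 64^d mod 341 for each divisor in increasing order:
64^1 ≡ 64 (mod 341)
64^2 ≡ 4 (mod 341)
64^3 ≡ 256 (mod 341)
64^4 ≡ 16 (mod 341)
64^5 ≡ 1 (mod 341) ✓
So ord_341(64) = 5, hence |⟨64⟩| = 5.
The index is φ(341) / ord(64) = 300 / 5 = 60.

60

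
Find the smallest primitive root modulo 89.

φ(89) = 89 − 1 = 88 = 2^3 · 11.
Test candidates g = 2, 3, … against the prime factors q ∈ {2, 11} of φ(89): g is a generator iff g^(88/q) ≢ 1 for every such q.
g = 2: 2^44 ≡ 1 — hits 1, so not a primitive root.
g = 3: 3^44 ≡ 88; 3^8 ≡ 64 — none is 1, so 3 is a primitive root.
The smallest primitive root modulo 89 is 3.

3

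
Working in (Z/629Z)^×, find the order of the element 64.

12

ord(64) | φ(629) = φ(17·37) = (17−1)·(37−1) = 16·36 = 576 = 2^6 · 3^2.
Divisors of 576: 1, 2, 3, 4, 6, 8, 9, 12, 16, 18, 24, 32, 36, 48, 64, 72, 96, 144, 192, 288, 576.
Evaluate successive powers at the divisors of 576:
64^1 ≡ 64 (mod 629)
64^2 ≡ 322 (mod 629)
64^3 ≡ 480 (mod 629)
64^4 ≡ 528 (mod 629)
64^6 ≡ 186 (mod 629)
64^8 ≡ 137 (mod 629)
64^9 ≡ 591 (mod 629)
64^12 ≡ 1 (mod 629) ✓
So ord_629(64) = 12.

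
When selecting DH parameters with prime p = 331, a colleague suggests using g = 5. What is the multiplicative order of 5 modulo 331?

Since 5 ∈ (Z/331Z)^×, its order divides φ(331) = 331 − 1 = 330 = 2 · 3 · 5 · 11.
Divisors of 330: 1, 2, 3, 5, 6, 10, 11, 15, 22, 30, 33, 55, 66, 110, 165, 330.
Evaluate successive powers at the divisors of 330:
5^1 ≡ 5 (mod 331)
5^2 ≡ 25 (mod 331)
5^3 ≡ 125 (mod 331)
5^5 ≡ 146 (mod 331)
5^6 ≡ 68 (mod 331)
5^10 ≡ 132 (mod 331)
5^11 ≡ 329 (mod 331)
5^15 ≡ 74 (mod 331)
5^22 ≡ 4 (mod 331)
5^30 ≡ 180 (mod 331)
5^33 ≡ 323 (mod 331)
5^55 ≡ 299 (mod 331)
5^66 ≡ 64 (mod 331)
5^110 ≡ 31 (mod 331)
5^165 ≡ 1 (mod 331) ✓
Therefore the multiplicative order of 5 modulo 331 is 165.

165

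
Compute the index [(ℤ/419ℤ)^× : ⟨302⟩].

1

ord(302) | φ(419) = 419 − 1 = 418 = 2 · 11 · 19.
Divisors of 418: 1, 2, 11, 19, 22, 38, 209, 418.
Check 302^d mod 419 for each divisor in increasing order:
302^1 ≡ 302 (mod 419)
302^2 ≡ 281 (mod 419)
302^11 ≡ 280 (mod 419)
302^19 ≡ 350 (mod 419)
302^22 ≡ 47 (mod 419)
302^38 ≡ 152 (mod 419)
302^209 ≡ 418 (mod 419)
302^418 ≡ 1 (mod 419) ✓
The order of 302 is 418, so the subgroup it generates has 418 elements.
Index = |(Z/419Z)^×| / |⟨302⟩| = 418 / 418 = 1.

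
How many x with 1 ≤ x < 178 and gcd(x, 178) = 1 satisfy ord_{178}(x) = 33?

0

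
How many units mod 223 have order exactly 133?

0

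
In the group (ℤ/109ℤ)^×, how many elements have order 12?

4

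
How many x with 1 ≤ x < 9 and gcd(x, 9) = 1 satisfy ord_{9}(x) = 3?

2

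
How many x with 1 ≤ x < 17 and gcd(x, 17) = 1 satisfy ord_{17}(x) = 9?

0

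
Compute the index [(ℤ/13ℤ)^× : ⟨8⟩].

3

ord(8) | φ(13) = 13 − 1 = 12 = 2^2 · 3.
Divisors of 12: 1, 2, 3, 4, 6, 12.
Test each divisor d:
8^1 ≡ 8 (mod 13)
8^2 ≡ 12 (mod 13)
8^3 ≡ 5 (mod 13)
8^4 ≡ 1 (mod 13) ✓
Thus |⟨8⟩| = ord(8) = 4.
[(Z/13Z)^× : ⟨8⟩] = 12/4 = 3.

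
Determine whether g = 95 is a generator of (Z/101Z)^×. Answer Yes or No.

φ(101) = 101 − 1 = 100 = 2^2 · 5^2.
An element g generates (Z/101Z)^× iff g^(100/q) ≢ 1 (mod 101) for each prime q ∈ {2, 5}.
95^50 ≡ 1 (mod 101)  [q = 2: ≡ 1 ✗]
95^20 ≡ 1 (mod 101)  [q = 5: ≡ 1 ✗]
Since 95^50 ≡ 1, the order of 95 divides 50 < 100, so 95 is not a primitive root.

No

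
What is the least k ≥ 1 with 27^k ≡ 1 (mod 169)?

By Lagrange's theorem, ord_169(27) divides φ(169) = φ(13^2) = 13·(13−1) = 156 = 2^2 · 3 · 13.
Divisors of 156: 1, 2, 3, 4, 6, 12, 13, 26, 39, 52, 78, 156.
Test each divisor d:
27^1 ≡ 27
27^2 ≡ 53
27^3 ≡ 79
27^4 ≡ 105
27^6 ≡ 157
27^12 ≡ 144
27^13 ≡ 1
So ord_169(27) = 13.

13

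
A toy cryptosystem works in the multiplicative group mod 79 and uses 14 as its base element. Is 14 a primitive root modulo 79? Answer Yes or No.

No

φ(79) = 79 − 1 = 78 = 2 · 3 · 13.
14 is a primitive root mod 79 iff 14^(φ(79)/q) ≢ 1 for every prime q | φ(79), i.e. q ∈ {2, 3, 13}.
14^39 ≡ 78 (mod 79)  [q = 2: ≢ 1 ✓]
14^26 ≡ 1 (mod 79)  [q = 3: ≡ 1 ✗]
14^6 ≡ 46 (mod 79)  [q = 13: ≢ 1 ✓]
The check at q = 3 fails, so 14 generates a proper subgroup.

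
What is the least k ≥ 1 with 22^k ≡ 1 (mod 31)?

30

The order of 22 must divide φ(31) = 31 − 1 = 30 = 2 · 3 · 5.
Divisors of 30: 1, 2, 3, 5, 6, 10, 15, 30.
Evaluate successive powers at the divisors of 30:
22^1 ≡ 22
22^2 ≡ 19
22^3 ≡ 15
22^5 ≡ 6
22^6 ≡ 8
22^10 ≡ 5
22^15 ≡ 30
22^30 ≡ 1
Hence ord(22) = 30.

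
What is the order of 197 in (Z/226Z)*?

By Lagrange's theorem, ord_226(197) divides φ(226) = φ(2)·φ(113) = 1·112 = 112 = 2^4 · 7.
Divisors of 112: 1, 2, 4, 7, 8, 14, 16, 28, 56, 112.
Compute 197^d (mod 226) for the divisors d until we hit 1:
197^1 ≡ 197 (mod 226)
197^2 ≡ 163 (mod 226)
197^4 ≡ 127 (mod 226)
197^7 ≡ 153 (mod 226)
197^8 ≡ 83 (mod 226)
197^14 ≡ 131 (mod 226)
197^16 ≡ 109 (mod 226)
197^28 ≡ 211 (mod 226)
197^56 ≡ 225 (mod 226)
197^112 ≡ 1 (mod 226) ✓
Therefore the multiplicative order of 197 modulo 226 is 112.

112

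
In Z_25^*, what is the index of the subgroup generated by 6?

4

Since 6 ∈ (Z/25Z)^×, its order divides φ(25) = φ(5^2) = 5·(5−1) = 20 = 2^2 · 5.
Divisors of 20: 1, 2, 4, 5, 10, 20.
Compute 6^d (mod 25) for the divisors d until we hit 1:
6^1 ≡ 6 (mod 25)
6^2 ≡ 11 (mod 25)
6^4 ≡ 21 (mod 25)
6^5 ≡ 1 (mod 25) ✓
The order of 6 is 5, so the subgroup it generates has 5 elements.
Index = |(Z/25Z)^×| / |⟨6⟩| = 20 / 5 = 4.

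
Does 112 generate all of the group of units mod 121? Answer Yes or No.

No

φ(121) = φ(11^2) = 11·(11−1) = 110 = 2 · 5 · 11.
Test 112^(110/q) mod 121 for each prime factor q of 110:
112^55 ≡ 120 (mod 121)  [q = 2: ≢ 1 ✓]
112^22 ≡ 81 (mod 121)  [q = 5: ≢ 1 ✓]
112^10 ≡ 1 (mod 121)  [q = 11: ≡ 1 ✗]
The check at q = 11 fails, so 112 generates a proper subgroup.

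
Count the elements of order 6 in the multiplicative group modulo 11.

0

φ(11) = 11 − 1 = 10 = 2 · 5.
(Z/11Z)^× is cyclic (|G| = 10); a cyclic group of order m has exactly φ(d) elements of each order d | m, and none otherwise.
Here 10 is not a multiple of 6, so there are no elements of order 6.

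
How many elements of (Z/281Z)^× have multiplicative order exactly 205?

0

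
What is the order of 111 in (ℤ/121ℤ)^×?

11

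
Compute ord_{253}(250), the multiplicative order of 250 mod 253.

110

ord(250) | φ(253) = φ(11·23) = (11−1)·(23−1) = 10·22 = 220 = 2^2 · 5 · 11.
Divisors of 220: 1, 2, 4, 5, 10, 11, 20, 22, 44, 55, 110, 220.
Compute 250^d (mod 253) for the divisors d until we hit 1:
250^1 ≡ 250 (mod 253)
250^2 ≡ 9 (mod 253)
250^4 ≡ 81 (mod 253)
250^5 ≡ 10 (mod 253)
250^10 ≡ 100 (mod 253)
250^11 ≡ 206 (mod 253)
250^20 ≡ 133 (mod 253)
250^22 ≡ 185 (mod 253)
250^44 ≡ 70 (mod 253)
250^55 ≡ 252 (mod 253)
250^110 ≡ 1 (mod 253) ✓
Therefore the multiplicative order of 250 modulo 253 is 110.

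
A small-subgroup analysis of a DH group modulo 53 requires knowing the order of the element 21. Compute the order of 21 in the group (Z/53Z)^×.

52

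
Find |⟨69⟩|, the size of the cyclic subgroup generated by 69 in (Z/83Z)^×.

41

Since 69 ∈ (Z/83Z)^×, its order divides φ(83) = 83 − 1 = 82 = 2 · 41.
Divisors of 82: 1, 2, 41, 82.
Check 69^d mod 83 for each divisor in increasing order:
69^1 ≡ 69
69^2 ≡ 30
69^41 ≡ 1
Therefore the multiplicative order of 69 modulo 83 is 41.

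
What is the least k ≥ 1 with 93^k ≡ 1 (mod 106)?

26

ord(93) | φ(106) = φ(2)·φ(53) = 1·52 = 52 = 2^2 · 13.
Divisors of 52: 1, 2, 4, 13, 26, 52.
Compute 93^d (mod 106) for the divisors d until we hit 1:
93^1 ≡ 93 (mod 106)
93^2 ≡ 63 (mod 106)
93^4 ≡ 47 (mod 106)
93^13 ≡ 105 (mod 106)
93^26 ≡ 1 (mod 106) ✓
So ord_106(93) = 26.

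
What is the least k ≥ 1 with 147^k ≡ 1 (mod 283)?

282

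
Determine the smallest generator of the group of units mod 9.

2

φ(9) = φ(3^2) = 3·(3−1) = 6 = 2 · 3.
g is a primitive root iff g^(6/q) ≢ 1 (mod 9) for each prime q ∈ {2, 3}.
g = 2: 2^3 ≡ 8; 2^2 ≡ 4 — none is 1, so 2 is a primitive root.
So 2 is the smallest generator of (Z/9Z)^×.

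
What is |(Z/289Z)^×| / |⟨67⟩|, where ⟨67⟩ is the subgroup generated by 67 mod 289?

By Lagrange's theorem, ord_289(67) divides φ(289) = φ(17^2) = 17·(17−1) = 272 = 2^4 · 17.
Divisors of 272: 1, 2, 4, 8, 16, 17, 34, 68, 136, 272.
Compute 67^d (mod 289) for the divisors d until we hit 1:
67^1 ≡ 67 (mod 289)
67^2 ≡ 154 (mod 289)
67^4 ≡ 18 (mod 289)
67^8 ≡ 35 (mod 289)
67^16 ≡ 69 (mod 289)
67^17 ≡ 288 (mod 289)
67^34 ≡ 1 (mod 289) ✓
The order of 67 is 34, so the subgroup it generates has 34 elements.
[(Z/289Z)^× : ⟨67⟩] = 272/34 = 8.

8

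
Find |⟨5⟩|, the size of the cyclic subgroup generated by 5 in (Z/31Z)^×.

Since 5 ∈ (Z/31Z)^×, its order divides φ(31) = 31 − 1 = 30 = 2 · 3 · 5.
Divisors of 30: 1, 2, 3, 5, 6, 10, 15, 30.
Check 5^d mod 31 for each divisor in increasing order:
5^1 ≡ 5 (mod 31)
5^2 ≡ 25 (mod 31)
5^3 ≡ 1 (mod 31) ✓
Hence ord(5) = 3.

3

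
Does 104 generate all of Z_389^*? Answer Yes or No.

φ(389) = 389 − 1 = 388 = 2^2 · 97.
An element g generates (Z/389Z)^× iff g^(388/q) ≢ 1 (mod 389) for each prime q ∈ {2, 97}.
104^194 ≡ 388 (mod 389)  [q = 2: ≢ 1 ✓]
104^4 ≡ 330 (mod 389)  [q = 97: ≢ 1 ✓]
Every test exponent gives a nontrivial residue, hence 104 generates the full group.

Yes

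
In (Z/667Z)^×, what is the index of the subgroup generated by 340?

2

The order of 340 must divide φ(667) = φ(23·29) = (23−1)·(29−1) = 22·28 = 616 = 2^3 · 7 · 11.
Divisors of 616: 1, 2, 4, 7, 8, 11, 14, 22, 28, 44, 56, 77, 88, 154, 308, 616.
Compute 340^d (mod 667) for the divisors d until we hit 1:
340^1 ≡ 340 (mod 667)
340^2 ≡ 209 (mod 667)
340^4 ≡ 326 (mod 667)
340^7 ≡ 650 (mod 667)
340^8 ≡ 223 (mod 667)
340^11 ≡ 461 (mod 667)
340^14 ≡ 289 (mod 667)
340^22 ≡ 415 (mod 667)
340^28 ≡ 146 (mod 667)
340^44 ≡ 139 (mod 667)
340^56 ≡ 639 (mod 667)
340^77 ≡ 162 (mod 667)
340^88 ≡ 645 (mod 667)
340^154 ≡ 231 (mod 667)
340^308 ≡ 1 (mod 667) ✓
Thus |⟨340⟩| = ord(340) = 308.
[(Z/667Z)^× : ⟨340⟩] = 616/308 = 2.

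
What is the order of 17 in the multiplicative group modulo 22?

10

ord(17) | φ(22) = φ(2)·φ(11) = 1·10 = 10 = 2 · 5.
Divisors of 10: 1, 2, 5, 10.
Check 17^d mod 22 for each divisor in increasing order:
17^1 ≡ 17
17^2 ≡ 3
17^5 ≡ 21
17^10 ≡ 1
So ord_22(17) = 10.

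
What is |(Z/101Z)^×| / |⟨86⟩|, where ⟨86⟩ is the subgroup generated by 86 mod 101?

1

ord(86) | φ(101) = 101 − 1 = 100 = 2^2 · 5^2.
Divisors of 100: 1, 2, 4, 5, 10, 20, 25, 50, 100.
Check 86^d mod 101 for each divisor in increasing order:
86^1 ≡ 86 (mod 101)
86^2 ≡ 23 (mod 101)
86^4 ≡ 24 (mod 101)
86^5 ≡ 44 (mod 101)
86^10 ≡ 17 (mod 101)
86^20 ≡ 87 (mod 101)
86^25 ≡ 91 (mod 101)
86^50 ≡ 100 (mod 101)
86^100 ≡ 1 (mod 101) ✓
The order of 86 is 100, so the subgroup it generates has 100 elements.
[(Z/101Z)^× : ⟨86⟩] = 100/100 = 1.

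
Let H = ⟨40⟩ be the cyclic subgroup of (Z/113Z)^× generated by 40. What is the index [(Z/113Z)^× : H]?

Since 40 ∈ (Z/113Z)^×, its order divides φ(113) = 113 − 1 = 112 = 2^4 · 7.
Divisors of 112: 1, 2, 4, 7, 8, 14, 16, 28, 56, 112.
Test each divisor d:
40^1 ≡ 40 (mod 113)
40^2 ≡ 18 (mod 113)
40^4 ≡ 98 (mod 113)
40^7 ≡ 48 (mod 113)
40^8 ≡ 112 (mod 113)
40^14 ≡ 44 (mod 113)
40^16 ≡ 1 (mod 113) ✓
Thus |⟨40⟩| = ord(40) = 16.
[(Z/113Z)^× : ⟨40⟩] = 112/16 = 7.

7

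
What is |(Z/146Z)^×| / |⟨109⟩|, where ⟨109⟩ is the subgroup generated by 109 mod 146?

Since 109 ∈ (Z/146Z)^×, its order divides φ(146) = φ(2)·φ(73) = 1·72 = 72 = 2^3 · 3^2.
Divisors of 72: 1, 2, 3, 4, 6, 8, 9, 12, 18, 24, 36, 72.
Evaluate successive powers at the divisors of 72:
109^1 ≡ 109 (mod 146)
109^2 ≡ 55 (mod 146)
109^3 ≡ 9 (mod 146)
109^4 ≡ 105 (mod 146)
109^6 ≡ 81 (mod 146)
109^8 ≡ 75 (mod 146)
109^9 ≡ 145 (mod 146)
109^12 ≡ 137 (mod 146)
109^18 ≡ 1 (mod 146) ✓
The order of 109 is 18, so the subgroup it generates has 18 elements.
Index = |(Z/146Z)^×| / |⟨109⟩| = 72 / 18 = 4.

4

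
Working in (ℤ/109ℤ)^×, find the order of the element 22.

Since 22 ∈ (Z/109Z)^×, its order divides φ(109) = 109 − 1 = 108 = 2^2 · 3^3.
Divisors of 108: 1, 2, 3, 4, 6, 9, 12, 18, 27, 36, 54, 108.
Check 22^d mod 109 for each divisor in increasing order:
22^1 ≡ 22 (mod 109)
22^2 ≡ 48 (mod 109)
22^3 ≡ 75 (mod 109)
22^4 ≡ 15 (mod 109)
22^6 ≡ 66 (mod 109)
22^9 ≡ 45 (mod 109)
22^12 ≡ 105 (mod 109)
22^18 ≡ 63 (mod 109)
22^27 ≡ 1 (mod 109) ✓
Hence ord(22) = 27.

27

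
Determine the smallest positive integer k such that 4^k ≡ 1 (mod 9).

3

By Lagrange's theorem, ord_9(4) divides φ(9) = φ(3^2) = 3·(3−1) = 6 = 2 · 3.
Divisors of 6: 1, 2, 3, 6.
Check 4^d mod 9 for each divisor in increasing order:
4^1 ≡ 4 (mod 9)
4^2 ≡ 7 (mod 9)
4^3 ≡ 1 (mod 9) ✓
Therefore the multiplicative order of 4 modulo 9 is 3.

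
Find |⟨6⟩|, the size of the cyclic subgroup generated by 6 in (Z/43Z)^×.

ord(6) | φ(43) = 43 − 1 = 42 = 2 · 3 · 7.
Divisors of 42: 1, 2, 3, 6, 7, 14, 21, 42.
Evaluate successive powers at the divisors of 42:
6^1 ≡ 6
6^2 ≡ 36
6^3 ≡ 1
Therefore the multiplicative order of 6 modulo 43 is 3.

3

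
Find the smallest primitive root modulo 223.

3

φ(223) = 223 − 1 = 222 = 2 · 3 · 37.
g is a primitive root iff g^(222/q) ≢ 1 (mod 223) for each prime q ∈ {2, 3, 37}.
g = 2: 2^111 ≡ 1 — hits 1, so not a primitive root.
g = 3: 3^111 ≡ 222; 3^74 ≡ 183; 3^6 ≡ 60 — none is 1, so 3 is a primitive root.
The smallest primitive root modulo 223 is 3.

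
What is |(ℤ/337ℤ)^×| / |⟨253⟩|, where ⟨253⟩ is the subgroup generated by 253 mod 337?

ord(253) | φ(337) = 337 − 1 = 336 = 2^4 · 3 · 7.
Divisors of 336: 1, 2, 3, 4, 6, 7, 8, 12, 14, 16, 21, 24, 28, 42, 48, 56, 84, 112, 168, 336.
Compute 253^d (mod 337) for the divisors d until we hit 1:
253^1 ≡ 253 (mod 337)
253^2 ≡ 316 (mod 337)
253^3 ≡ 79 (mod 337)
253^4 ≡ 104 (mod 337)
253^6 ≡ 175 (mod 337)
253^7 ≡ 128 (mod 337)
253^8 ≡ 32 (mod 337)
253^12 ≡ 295 (mod 337)
253^14 ≡ 208 (mod 337)
253^16 ≡ 13 (mod 337)
253^21 ≡ 1 (mod 337) ✓
The order of 253 is 21, so the subgroup it generates has 21 elements.
[(Z/337Z)^× : ⟨253⟩] = 336/21 = 16.

16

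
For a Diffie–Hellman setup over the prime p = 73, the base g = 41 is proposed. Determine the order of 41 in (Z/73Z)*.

18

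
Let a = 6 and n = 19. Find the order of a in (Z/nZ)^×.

ord(6) | φ(19) = 19 − 1 = 18 = 2 · 3^2.
Divisors of 18: 1, 2, 3, 6, 9, 18.
Evaluate successive powers at the divisors of 18:
6^1 ≡ 6 (mod 19)
6^2 ≡ 17 (mod 19)
6^3 ≡ 7 (mod 19)
6^6 ≡ 11 (mod 19)
6^9 ≡ 1 (mod 19) ✓
Hence ord(6) = 9.

9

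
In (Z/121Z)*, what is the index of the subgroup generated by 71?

2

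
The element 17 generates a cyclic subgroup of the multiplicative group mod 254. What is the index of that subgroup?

2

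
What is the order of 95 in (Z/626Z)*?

104

Since 95 ∈ (Z/626Z)^×, its order divides φ(626) = φ(2)·φ(313) = 1·312 = 312 = 2^3 · 3 · 13.
Divisors of 312: 1, 2, 3, 4, 6, 8, 12, 13, 24, 26, 39, 52, 78, 104, 156, 312.
Test each divisor d:
95^1 ≡ 95 (mod 626)
95^2 ≡ 261 (mod 626)
95^3 ≡ 381 (mod 626)
95^4 ≡ 513 (mod 626)
95^6 ≡ 555 (mod 626)
95^8 ≡ 249 (mod 626)
95^12 ≡ 33 (mod 626)
95^13 ≡ 5 (mod 626)
95^24 ≡ 463 (mod 626)
95^26 ≡ 25 (mod 626)
95^39 ≡ 125 (mod 626)
95^52 ≡ 625 (mod 626)
95^78 ≡ 601 (mod 626)
95^104 ≡ 1 (mod 626) ✓
Hence ord(95) = 104.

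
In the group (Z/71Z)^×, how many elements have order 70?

24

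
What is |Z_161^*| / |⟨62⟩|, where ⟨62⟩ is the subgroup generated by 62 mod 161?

6

By Lagrange's theorem, ord_161(62) divides φ(161) = φ(7·23) = (7−1)·(23−1) = 6·22 = 132 = 2^2 · 3 · 11.
Divisors of 132: 1, 2, 3, 4, 6, 11, 12, 22, 33, 44, 66, 132.
Compute 62^d (mod 161) for the divisors d until we hit 1:
62^1 ≡ 62 (mod 161)
62^2 ≡ 141 (mod 161)
62^3 ≡ 48 (mod 161)
62^4 ≡ 78 (mod 161)
62^6 ≡ 50 (mod 161)
62^11 ≡ 139 (mod 161)
62^12 ≡ 85 (mod 161)
62^22 ≡ 1 (mod 161) ✓
Thus |⟨62⟩| = ord(62) = 22.
Index = |(Z/161Z)^×| / |⟨62⟩| = 132 / 22 = 6.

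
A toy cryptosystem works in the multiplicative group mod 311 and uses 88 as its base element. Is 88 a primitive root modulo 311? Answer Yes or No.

φ(311) = 311 − 1 = 310 = 2 · 5 · 31.
Test 88^(310/q) mod 311 for each prime factor q of 310:
88^155 ≡ 310 (mod 311)  [q = 2: ≢ 1 ✓]
88^62 ≡ 36 (mod 311)  [q = 5: ≢ 1 ✓]
88^10 ≡ 265 (mod 311)  [q = 31: ≢ 1 ✓]
All checks pass, so 88 has order 310 and is a primitive root modulo 311.

Yes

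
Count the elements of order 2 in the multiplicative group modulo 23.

1

φ(23) = 23 − 1 = 22 = 2 · 11.
(Z/23Z)^× is cyclic (|G| = 22); a cyclic group of order m has exactly φ(d) elements of each order d | m, and none otherwise.
2 | 22, and φ(2) = 2 − 1 = 1.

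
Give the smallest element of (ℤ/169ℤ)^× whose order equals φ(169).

2

φ(169) = φ(13^2) = 13·(13−1) = 156 = 2^2 · 3 · 13.
Test candidates g = 2, 3, … against the prime factors q ∈ {2, 3, 13} of φ(169): g is a generator iff g^(156/q) ≢ 1 for every such q.
g = 2: 2^78 ≡ 168; 2^52 ≡ 146; 2^12 ≡ 40 — none is 1, so 2 is a primitive root.
So 2 is the smallest generator of (Z/169Z)^×.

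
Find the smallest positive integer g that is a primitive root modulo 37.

2

φ(37) = 37 − 1 = 36 = 2^2 · 3^2.
Test candidates g = 2, 3, … against the prime factors q ∈ {2, 3} of φ(37): g is a generator iff g^(36/q) ≢ 1 for every such q.
g = 2: 2^18 ≡ 36; 2^12 ≡ 26 — none is 1, so 2 is a primitive root.
Hence the least primitive root of 37 is 2.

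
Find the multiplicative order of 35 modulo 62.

ord(35) | φ(62) = φ(2)·φ(31) = 1·30 = 30 = 2 · 3 · 5.
Divisors of 30: 1, 2, 3, 5, 6, 10, 15, 30.
Compute 35^d (mod 62) for the divisors d until we hit 1:
35^1 ≡ 35
35^2 ≡ 47
35^3 ≡ 33
35^5 ≡ 1
So ord_62(35) = 5.

5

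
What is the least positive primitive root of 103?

5

φ(103) = 103 − 1 = 102 = 2 · 3 · 17.
g is a primitive root iff g^(102/q) ≢ 1 (mod 103) for each prime q ∈ {2, 3, 17}.
g = 2: 2^51 ≡ 1 — hits 1, so not a primitive root.
g = 3: 3^51 ≡ 102; 3^34 ≡ 1 — hits 1, so not a primitive root.
g = 4: 4^51 ≡ 1 — hits 1, so not a primitive root.
g = 5: 5^51 ≡ 102; 5^34 ≡ 56; 5^6 ≡ 72 — none is 1, so 5 is a primitive root.
So 5 is the smallest generator of (Z/103Z)^×.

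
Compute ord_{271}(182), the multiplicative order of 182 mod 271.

The order of 182 must divide φ(271) = 271 − 1 = 270 = 2 · 3^3 · 5.
Divisors of 270: 1, 2, 3, 5, 6, 9, 10, 15, 18, 27, 30, 45, 54, 90, 135, 270.
Test each divisor d:
182^1 ≡ 182 (mod 271)
182^2 ≡ 62 (mod 271)
182^3 ≡ 173 (mod 271)
182^5 ≡ 157 (mod 271)
182^6 ≡ 119 (mod 271)
182^9 ≡ 262 (mod 271)
182^10 ≡ 259 (mod 271)
182^15 ≡ 13 (mod 271)
182^18 ≡ 81 (mod 271)
182^27 ≡ 84 (mod 271)
182^30 ≡ 169 (mod 271)
182^45 ≡ 29 (mod 271)
182^54 ≡ 10 (mod 271)
182^90 ≡ 28 (mod 271)
182^135 ≡ 270 (mod 271)
182^270 ≡ 1 (mod 271) ✓
Hence ord(182) = 270.

270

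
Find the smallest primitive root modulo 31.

3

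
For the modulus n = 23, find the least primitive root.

5

φ(23) = 23 − 1 = 22 = 2 · 11.
g is a primitive root iff g^(22/q) ≢ 1 (mod 23) for each prime q ∈ {2, 11}.
g = 2: 2^11 ≡ 1 — hits 1, so not a primitive root.
g = 3: 3^11 ≡ 1 — hits 1, so not a primitive root.
g = 4: 4^11 ≡ 1 — hits 1, so not a primitive root.
g = 5: 5^11 ≡ 22; 5^2 ≡ 2 — none is 1, so 5 is a primitive root.
So 5 is the smallest generator of (Z/23Z)^×.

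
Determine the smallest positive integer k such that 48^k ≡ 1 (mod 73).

36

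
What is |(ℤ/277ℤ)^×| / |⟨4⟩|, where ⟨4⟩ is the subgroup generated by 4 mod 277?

The order of 4 must divide φ(277) = 277 − 1 = 276 = 2^2 · 3 · 23.
Divisors of 276: 1, 2, 3, 4, 6, 12, 23, 46, 69, 92, 138, 276.
Test each divisor d:
4^1 ≡ 4 (mod 277)
4^2 ≡ 16 (mod 277)
4^3 ≡ 64 (mod 277)
4^4 ≡ 256 (mod 277)
4^6 ≡ 218 (mod 277)
4^12 ≡ 157 (mod 277)
4^23 ≡ 276 (mod 277)
4^46 ≡ 1 (mod 277) ✓
So ord_277(4) = 46, hence |⟨4⟩| = 46.
Index = |(Z/277Z)^×| / |⟨4⟩| = 276 / 46 = 6.

6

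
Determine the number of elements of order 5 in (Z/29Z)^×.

0

φ(29) = 29 − 1 = 28 = 2^2 · 7.
(Z/29Z)^× is cyclic (|G| = 28); a cyclic group of order m has exactly φ(d) elements of each order d | m, and none otherwise.
Since 5 ∤ 28, the count is 0.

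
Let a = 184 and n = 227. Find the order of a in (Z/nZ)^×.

226

Since 184 ∈ (Z/227Z)^×, its order divides φ(227) = 227 − 1 = 226 = 2 · 113.
Divisors of 226: 1, 2, 113, 226.
Test each divisor d:
184^1 ≡ 184 (mod 227)
184^2 ≡ 33 (mod 227)
184^113 ≡ 226 (mod 227)
184^226 ≡ 1 (mod 227) ✓
So ord_227(184) = 226.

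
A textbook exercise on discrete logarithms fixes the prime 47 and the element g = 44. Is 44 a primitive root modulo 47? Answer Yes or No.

Yes

φ(47) = 47 − 1 = 46 = 2 · 23.
It suffices to check that the order of 44 is not a proper divisor of 46: compute 44^(46/q) for q ∈ {2, 23}.
44^23 ≡ 46 (mod 47)  [q = 2: ≢ 1 ✓]
44^2 ≡ 9 (mod 47)  [q = 23: ≢ 1 ✓]
All checks pass, so 44 has order 46 and is a primitive root modulo 47.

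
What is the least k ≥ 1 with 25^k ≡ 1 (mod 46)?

The order of 25 must divide φ(46) = φ(2)·φ(23) = 1·22 = 22 = 2 · 11.
Divisors of 22: 1, 2, 11, 22.
Test each divisor d:
25^1 ≡ 25
25^2 ≡ 27
25^11 ≡ 1
So ord_46(25) = 11.

11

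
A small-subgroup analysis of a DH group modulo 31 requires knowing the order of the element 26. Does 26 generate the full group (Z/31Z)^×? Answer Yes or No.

No

φ(31) = 31 − 1 = 30 = 2 · 3 · 5.
An element g generates (Z/31Z)^× iff g^(30/q) ≢ 1 (mod 31) for each prime q ∈ {2, 3, 5}.
26^15 ≡ 30 (mod 31)  [q = 2: ≢ 1 ✓]
26^10 ≡ 5 (mod 31)  [q = 3: ≢ 1 ✓]
26^6 ≡ 1 (mod 31)  [q = 5: ≡ 1 ✗]
The check at q = 5 fails, so 26 generates a proper subgroup.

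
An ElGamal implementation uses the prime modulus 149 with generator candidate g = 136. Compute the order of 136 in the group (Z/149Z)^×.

148

By Lagrange's theorem, ord_149(136) divides φ(149) = 149 − 1 = 148 = 2^2 · 37.
Divisors of 148: 1, 2, 4, 37, 74, 148.
Check 136^d mod 149 for each divisor in increasing order:
136^1 ≡ 136 (mod 149)
136^2 ≡ 20 (mod 149)
136^4 ≡ 102 (mod 149)
136^37 ≡ 44 (mod 149)
136^74 ≡ 148 (mod 149)
136^148 ≡ 1 (mod 149) ✓
Hence ord(136) = 148.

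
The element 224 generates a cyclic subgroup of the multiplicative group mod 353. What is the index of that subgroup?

The order of 224 must divide φ(353) = 353 − 1 = 352 = 2^5 · 11.
Divisors of 352: 1, 2, 4, 8, 11, 16, 22, 32, 44, 88, 176, 352.
Test each divisor d:
224^1 ≡ 224 (mod 353)
224^2 ≡ 50 (mod 353)
224^4 ≡ 29 (mod 353)
224^8 ≡ 135 (mod 353)
224^11 ≡ 101 (mod 353)
224^16 ≡ 222 (mod 353)
224^22 ≡ 317 (mod 353)
224^32 ≡ 217 (mod 353)
224^44 ≡ 237 (mod 353)
224^88 ≡ 42 (mod 353)
224^176 ≡ 352 (mod 353)
224^352 ≡ 1 (mod 353) ✓
So ord_353(224) = 352, hence |⟨224⟩| = 352.
[(Z/353Z)^× : ⟨224⟩] = 352/352 = 1.

1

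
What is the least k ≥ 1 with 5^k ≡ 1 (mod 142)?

5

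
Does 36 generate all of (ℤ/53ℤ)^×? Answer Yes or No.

No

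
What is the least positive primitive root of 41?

φ(41) = 41 − 1 = 40 = 2^3 · 5.
Test candidates g = 2, 3, … against the prime factors q ∈ {2, 5} of φ(41): g is a generator iff g^(40/q) ≢ 1 for every such q.
g = 2: 2^20 ≡ 1 — hits 1, so not a primitive root.
g = 3: 3^20 ≡ 40; 3^8 ≡ 1 — hits 1, so not a primitive root.
g = 4: 4^20 ≡ 1 — hits 1, so not a primitive root.
g = 5: 5^20 ≡ 1 — hits 1, so not a primitive root.
g = 6: 6^20 ≡ 40; 6^8 ≡ 10 — none is 1, so 6 is a primitive root.
The smallest primitive root modulo 41 is 6.

6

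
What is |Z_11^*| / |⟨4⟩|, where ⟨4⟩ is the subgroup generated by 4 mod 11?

2

By Lagrange's theorem, ord_11(4) divides φ(11) = 11 − 1 = 10 = 2 · 5.
Divisors of 10: 1, 2, 5, 10.
Evaluate successive powers at the divisors of 10:
4^1 ≡ 4
4^2 ≡ 5
4^5 ≡ 1
Thus |⟨4⟩| = ord(4) = 5.
[(Z/11Z)^× : ⟨4⟩] = 10/5 = 2.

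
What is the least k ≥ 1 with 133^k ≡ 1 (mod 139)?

The order of 133 must divide φ(139) = 139 − 1 = 138 = 2 · 3 · 23.
Divisors of 138: 1, 2, 3, 6, 23, 46, 69, 138.
Check 133^d mod 139 for each divisor in increasing order:
133^1 ≡ 133 (mod 139)
133^2 ≡ 36 (mod 139)
133^3 ≡ 62 (mod 139)
133^6 ≡ 91 (mod 139)
133^23 ≡ 138 (mod 139)
133^46 ≡ 1 (mod 139) ✓
Hence ord(133) = 46.

46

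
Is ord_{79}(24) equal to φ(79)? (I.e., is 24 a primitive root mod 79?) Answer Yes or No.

No

φ(79) = 79 − 1 = 78 = 2 · 3 · 13.
24 is a primitive root mod 79 iff 24^(φ(79)/q) ≢ 1 for every prime q | φ(79), i.e. q ∈ {2, 3, 13}.
24^39 ≡ 78 (mod 79)  [q = 2: ≢ 1 ✓]
24^26 ≡ 23 (mod 79)  [q = 3: ≢ 1 ✓]
24^6 ≡ 1 (mod 79)  [q = 13: ≡ 1 ✗]
Since 24^6 ≡ 1, the order of 24 divides 6 < 78, so 24 is not a primitive root.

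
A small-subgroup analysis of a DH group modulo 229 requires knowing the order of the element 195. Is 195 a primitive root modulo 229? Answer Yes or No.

No

φ(229) = 229 − 1 = 228 = 2^2 · 3 · 19.
Test 195^(228/q) mod 229 for each prime factor q of 228:
195^114 ≡ 228 (mod 229)  [q = 2: ≢ 1 ✓]
195^76 ≡ 1 (mod 229)  [q = 3: ≡ 1 ✗]
195^12 ≡ 17 (mod 229)  [q = 19: ≢ 1 ✓]
195^76 ≡ 1 shows ord(195) | 76, strictly less than φ(229); not a primitive root.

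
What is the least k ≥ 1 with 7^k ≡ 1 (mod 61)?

60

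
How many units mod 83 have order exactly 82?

40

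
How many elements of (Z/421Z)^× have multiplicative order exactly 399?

φ(421) = 421 − 1 = 420 = 2^2 · 3 · 5 · 7.
Since (Z/421Z)^× is cyclic of order 420, the number of elements of order d is φ(d) when d | 420 and 0 otherwise.
399 does not divide 420, so no element of (Z/421Z)^× has order 399.

0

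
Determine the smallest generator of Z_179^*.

2

φ(179) = 179 − 1 = 178 = 2 · 89.
g is a primitive root iff g^(178/q) ≢ 1 (mod 179) for each prime q ∈ {2, 89}.
g = 2: 2^89 ≡ 178; 2^2 ≡ 4 — none is 1, so 2 is a primitive root.
Hence the least primitive root of 179 is 2.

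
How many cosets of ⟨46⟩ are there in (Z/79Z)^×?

6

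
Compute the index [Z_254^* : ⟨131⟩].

By Lagrange's theorem, ord_254(131) divides φ(254) = φ(2)·φ(127) = 1·126 = 126 = 2 · 3^2 · 7.
Divisors of 126: 1, 2, 3, 6, 7, 9, 14, 18, 21, 42, 63, 126.
Evaluate successive powers at the divisors of 126:
131^1 ≡ 131 (mod 254)
131^2 ≡ 143 (mod 254)
131^3 ≡ 191 (mod 254)
131^6 ≡ 159 (mod 254)
131^7 ≡ 1 (mod 254) ✓
So ord_254(131) = 7, hence |⟨131⟩| = 7.
Index = |(Z/254Z)^×| / |⟨131⟩| = 126 / 7 = 18.

18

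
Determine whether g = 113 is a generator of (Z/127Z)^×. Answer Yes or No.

φ(127) = 127 − 1 = 126 = 2 · 3^2 · 7.
It suffices to check that the order of 113 is not a proper divisor of 126: compute 113^(126/q) for q ∈ {2, 3, 7}.
113^63 ≡ 1 (mod 127)  [q = 2: ≡ 1 ✗]
113^42 ≡ 107 (mod 127)  [q = 3: ≢ 1 ✓]
113^18 ≡ 8 (mod 127)  [q = 7: ≢ 1 ✓]
Since 113^63 ≡ 1, the order of 113 divides 63 < 126, so 113 is not a primitive root.

No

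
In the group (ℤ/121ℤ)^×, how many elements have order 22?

10

φ(121) = φ(11^2) = 11·(11−1) = 110 = 2 · 5 · 11.
(Z/121Z)^× is cyclic (|G| = 110); a cyclic group of order m has exactly φ(d) elements of each order d | m, and none otherwise.
22 = 2 · 11 divides 110, and φ(22) = 10.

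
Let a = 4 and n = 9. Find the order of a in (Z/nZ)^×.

ord(4) | φ(9) = φ(3^2) = 3·(3−1) = 6 = 2 · 3.
Divisors of 6: 1, 2, 3, 6.
Compute 4^d (mod 9) for the divisors d until we hit 1:
4^1 ≡ 4 (mod 9)
4^2 ≡ 7 (mod 9)
4^3 ≡ 1 (mod 9) ✓
So ord_9(4) = 3.

3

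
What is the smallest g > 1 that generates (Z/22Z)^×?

7

φ(22) = φ(2)·φ(11) = 1·10 = 10 = 2 · 5.
Test candidates g = 2, 3, … against the prime factors q ∈ {2, 5} of φ(22): g is a generator iff g^(10/q) ≢ 1 for every such q.
g = 2: gcd(2, 22) = 2 > 1, not a unit — skip.
g = 3: 3^5 ≡ 1 — hits 1, so not a primitive root.
g = 4: gcd(4, 22) = 2 > 1, not a unit — skip.
g = 5: 5^5 ≡ 1 — hits 1, so not a primitive root.
g = 6: gcd(6, 22) = 2 > 1, not a unit — skip.
g = 7: 7^5 ≡ 21; 7^2 ≡ 5 — none is 1, so 7 is a primitive root.
Hence the least primitive root of 22 is 7.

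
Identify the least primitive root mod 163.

φ(163) = 163 − 1 = 162 = 2 · 3^4.
g is a primitive root iff g^(162/q) ≢ 1 (mod 163) for each prime q ∈ {2, 3}.
g = 2: 2^81 ≡ 162; 2^54 ≡ 104 — none is 1, so 2 is a primitive root.
So 2 is the smallest generator of (Z/163Z)^×.

2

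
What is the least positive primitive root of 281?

3

φ(281) = 281 − 1 = 280 = 2^3 · 5 · 7.
g is a primitive root iff g^(280/q) ≢ 1 (mod 281) for each prime q ∈ {2, 5, 7}.
g = 2: 2^140 ≡ 1 — hits 1, so not a primitive root.
g = 3: 3^140 ≡ 280; 3^56 ≡ 86; 3^40 ≡ 249 — none is 1, so 3 is a primitive root.
Hence the least primitive root of 281 is 3.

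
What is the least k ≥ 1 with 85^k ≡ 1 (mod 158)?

78

By Lagrange's theorem, ord_158(85) divides φ(158) = φ(2)·φ(79) = 1·78 = 78 = 2 · 3 · 13.
Divisors of 78: 1, 2, 3, 6, 13, 26, 39, 78.
Evaluate successive powers at the divisors of 78:
85^1 ≡ 85
85^2 ≡ 115
85^3 ≡ 137
85^6 ≡ 125
85^13 ≡ 135
85^26 ≡ 55
85^39 ≡ 157
85^78 ≡ 1
Hence ord(85) = 78.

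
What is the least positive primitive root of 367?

6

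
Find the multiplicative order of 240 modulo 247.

By Lagrange's theorem, ord_247(240) divides φ(247) = φ(13·19) = (13−1)·(19−1) = 12·18 = 216 = 2^3 · 3^3.
Divisors of 216: 1, 2, 3, 4, 6, 8, 9, 12, 18, 24, 27, 36, 54, 72, 108, 216.
Test each divisor d:
240^1 ≡ 240 (mod 247)
240^2 ≡ 49 (mod 247)
240^3 ≡ 151 (mod 247)
240^4 ≡ 178 (mod 247)
240^6 ≡ 77 (mod 247)
240^8 ≡ 68 (mod 247)
240^9 ≡ 18 (mod 247)
240^12 ≡ 1 (mod 247) ✓
The smallest such exponent is 12, so the order of 240 is 12.

12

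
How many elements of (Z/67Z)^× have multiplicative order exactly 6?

2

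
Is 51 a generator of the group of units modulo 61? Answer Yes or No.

φ(61) = 61 − 1 = 60 = 2^2 · 3 · 5.
Test 51^(60/q) mod 61 for each prime factor q of 60:
51^30 ≡ 60 (mod 61)  [q = 2: ≢ 1 ✓]
51^20 ≡ 13 (mod 61)  [q = 3: ≢ 1 ✓]
51^12 ≡ 58 (mod 61)  [q = 5: ≢ 1 ✓]
All checks pass, so 51 has order 60 and is a primitive root modulo 61.

Yes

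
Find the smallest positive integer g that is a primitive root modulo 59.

2

φ(59) = 59 − 1 = 58 = 2 · 29.
Test candidates g = 2, 3, … against the prime factors q ∈ {2, 29} of φ(59): g is a generator iff g^(58/q) ≢ 1 for every such q.
g = 2: 2^29 ≡ 58; 2^2 ≡ 4 — none is 1, so 2 is a primitive root.
Hence the least primitive root of 59 is 2.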